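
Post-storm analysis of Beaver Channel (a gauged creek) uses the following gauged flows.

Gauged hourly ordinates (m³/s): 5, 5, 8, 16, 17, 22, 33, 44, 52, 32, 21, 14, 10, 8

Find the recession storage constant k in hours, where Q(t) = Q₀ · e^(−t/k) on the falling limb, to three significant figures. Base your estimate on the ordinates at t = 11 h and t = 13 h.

On the falling limb, Q drops from 14 to 8 m³/s between t = 11 h and t = 13 h (Δt = 2 h).
k = −Δt / ln(Q₂/Q₁) = −2 / ln(8/14) = 3.57 h.

k ≈ 3.57 h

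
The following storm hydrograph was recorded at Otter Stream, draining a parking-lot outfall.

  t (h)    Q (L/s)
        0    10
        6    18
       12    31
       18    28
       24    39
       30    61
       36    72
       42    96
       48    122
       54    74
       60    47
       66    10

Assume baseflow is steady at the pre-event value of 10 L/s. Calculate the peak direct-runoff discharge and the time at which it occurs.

Q_p = 112.0 L/s at t = 48 h

Subtracting baseflow gives direct-runoff ordinates: 0.0, 8.0, 21.0, 18.0, 29.0, 51.0, 62.0, 86.0, 112.0, 64.0, 37.0, 0.0 L/s.
The maximum is 112.0 L/s, occurring at the reading for t = 48 h.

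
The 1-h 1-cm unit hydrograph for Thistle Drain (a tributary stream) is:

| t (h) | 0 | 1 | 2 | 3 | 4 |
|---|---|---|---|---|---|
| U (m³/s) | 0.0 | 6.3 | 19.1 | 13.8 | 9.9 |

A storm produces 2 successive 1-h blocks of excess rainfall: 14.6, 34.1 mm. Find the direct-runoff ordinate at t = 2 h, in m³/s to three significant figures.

Q ≈ 49.4 m³/s

By discrete convolution, Q_j = Σ (P_i / 10 mm) · U_{j−i}.
At t = 2 h (j=2): Q = (14.6/10)·19.1 + (34.1/10)·6.3 = 49.4 m³/s.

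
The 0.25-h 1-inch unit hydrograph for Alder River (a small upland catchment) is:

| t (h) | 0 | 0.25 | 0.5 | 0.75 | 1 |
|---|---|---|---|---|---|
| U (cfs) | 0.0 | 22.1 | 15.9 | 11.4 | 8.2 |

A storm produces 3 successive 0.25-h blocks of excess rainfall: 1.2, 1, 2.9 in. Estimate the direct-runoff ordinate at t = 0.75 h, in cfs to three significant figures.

Q ≈ 93.7 cfs

By discrete convolution, Q_j = Σ (P_i / 1 in) · U_{j−i}.
At t = 0.75 h (j=3): Q = (1.2/1)·11.4 + (1/1)·15.9 + (2.9/1)·22.1 = 93.7 cfs.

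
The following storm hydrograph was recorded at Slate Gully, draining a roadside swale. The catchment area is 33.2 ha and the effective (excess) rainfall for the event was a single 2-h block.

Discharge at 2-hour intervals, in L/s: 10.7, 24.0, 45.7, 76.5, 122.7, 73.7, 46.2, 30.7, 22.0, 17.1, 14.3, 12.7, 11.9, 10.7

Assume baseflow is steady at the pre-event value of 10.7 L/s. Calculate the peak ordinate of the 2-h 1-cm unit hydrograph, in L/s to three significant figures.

Direct runoff: 0.0, 13.3, 35.0, 65.8, 112.0, 63.0, 35.5, 20.0, 11.3, 6.4, 3.6, 2.0, 1.2, 0.0 L/s; ΣQ_DR = 369.1 L/s, peak = 112.0 L/s.
Runoff depth d = ΣQ_DR·Δt / A = 369.1 × 7200 / (33.2 ha) = 8.005 mm.
The 1-cm UH is the DRH scaled by (10 mm)/d, so U_p = 112.0 × 10/8.005 = 140 L/s.

U_p ≈ 140 L/s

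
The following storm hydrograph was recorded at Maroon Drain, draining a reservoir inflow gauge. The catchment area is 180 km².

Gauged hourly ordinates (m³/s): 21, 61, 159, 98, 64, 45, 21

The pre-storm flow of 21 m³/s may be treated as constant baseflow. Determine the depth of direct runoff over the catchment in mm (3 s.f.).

Direct runoff: 0.0, 40.0, 138.0, 77.0, 43.0, 24.0, 0.0 m³/s; ΣQ_DR = 322.0 m³/s.
V = ΣQ_DR · Δt = 322.0 × 3600 s = 1.159 × 10^6 m³.
Over A = 180 km², depth = V / A = 6.44 mm.

d ≈ 6.44 mm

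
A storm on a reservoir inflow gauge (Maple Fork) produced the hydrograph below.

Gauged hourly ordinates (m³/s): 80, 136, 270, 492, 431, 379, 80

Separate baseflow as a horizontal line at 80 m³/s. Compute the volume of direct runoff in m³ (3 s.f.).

V ≈ 4.71 × 10^6 m³

Direct-runoff ordinates (Q − Q_b): 0.0, 56.0, 190.0, 412.0, 351.0, 299.0, 0.0 m³/s.
ΣQ_DR = 1308 m³/s.
With Δt = 1 h = 3600 s, V = ΣQ_DR · Δt = 1308 × 3600 = 4.71 × 10^6 m³.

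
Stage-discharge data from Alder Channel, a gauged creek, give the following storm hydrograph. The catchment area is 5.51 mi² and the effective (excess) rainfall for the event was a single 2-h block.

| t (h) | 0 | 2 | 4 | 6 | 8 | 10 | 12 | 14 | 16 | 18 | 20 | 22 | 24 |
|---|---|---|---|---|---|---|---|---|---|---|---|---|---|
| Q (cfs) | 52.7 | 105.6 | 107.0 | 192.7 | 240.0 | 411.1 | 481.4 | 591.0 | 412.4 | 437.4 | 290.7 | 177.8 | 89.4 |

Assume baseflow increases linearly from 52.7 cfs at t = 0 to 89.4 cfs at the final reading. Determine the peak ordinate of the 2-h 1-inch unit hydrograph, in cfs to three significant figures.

Direct runoff: 0.00, 49.84, 48.18, 130.82, 175.07, 343.11, 410.35, 516.89, 335.23, 357.18, 207.42, 91.46, 0.00 cfs; ΣQ_DR = 2666 cfs, peak = 516.89 cfs.
Runoff depth d = ΣQ_DR·Δt / A = 2666 × 7200 / (5.51 mi²) = 1.499 in.
The 1-inch UH is the DRH scaled by (1 in)/d, so U_p = 516.89 × 1/1.499 = 345 cfs.

U_p ≈ 345 cfs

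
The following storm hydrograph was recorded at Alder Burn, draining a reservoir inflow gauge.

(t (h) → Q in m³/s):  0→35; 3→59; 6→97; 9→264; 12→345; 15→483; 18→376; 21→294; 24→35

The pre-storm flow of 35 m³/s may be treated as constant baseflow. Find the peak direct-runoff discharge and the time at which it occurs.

Q_p = 448.0 m³/s at t = 15 h

Subtracting baseflow gives direct-runoff ordinates: 0.0, 24.0, 62.0, 229.0, 310.0, 448.0, 341.0, 259.0, 0.0 m³/s.
The maximum is 448.0 m³/s, occurring at the reading for t = 15 h.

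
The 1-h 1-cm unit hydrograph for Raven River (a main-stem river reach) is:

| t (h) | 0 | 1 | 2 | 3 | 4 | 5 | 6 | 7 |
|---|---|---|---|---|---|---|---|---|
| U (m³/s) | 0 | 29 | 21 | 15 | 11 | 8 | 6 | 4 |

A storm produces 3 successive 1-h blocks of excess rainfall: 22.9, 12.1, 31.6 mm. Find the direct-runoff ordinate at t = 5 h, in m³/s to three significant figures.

Q ≈ 79.0 m³/s

By discrete convolution, Q_j = Σ (P_i / 10 mm) · U_{j−i}.
At t = 5 h (j=5): Q = (22.9/10)·8 + (12.1/10)·11 + (31.6/10)·15 = 79.0 m³/s.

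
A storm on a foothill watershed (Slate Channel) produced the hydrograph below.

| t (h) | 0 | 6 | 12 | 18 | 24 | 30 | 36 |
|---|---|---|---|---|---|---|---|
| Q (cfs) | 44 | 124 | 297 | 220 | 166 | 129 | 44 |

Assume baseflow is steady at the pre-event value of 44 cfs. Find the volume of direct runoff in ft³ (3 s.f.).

V ≈ 1.55 × 10^7 ft³

Direct-runoff ordinates (Q − Q_b): 0.0, 80.0, 253.0, 176.0, 122.0, 85.0, 0.0 cfs.
ΣQ_DR = 716.0 cfs.
With Δt = 6 h = 21600 s, V = ΣQ_DR · Δt = 716.0 × 21600 = 1.55 × 10^7 ft³.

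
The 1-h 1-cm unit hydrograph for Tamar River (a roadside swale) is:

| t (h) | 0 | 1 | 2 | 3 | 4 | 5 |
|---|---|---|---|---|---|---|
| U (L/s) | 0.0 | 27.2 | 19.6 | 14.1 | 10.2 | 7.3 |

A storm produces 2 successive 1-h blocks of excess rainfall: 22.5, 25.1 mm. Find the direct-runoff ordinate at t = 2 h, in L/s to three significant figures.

Q ≈ 112 L/s

By discrete convolution, Q_j = Σ (P_i / 10 mm) · U_{j−i}.
At t = 2 h (j=2): Q = (22.5/10)·19.6 + (25.1/10)·27.2 = 112 L/s.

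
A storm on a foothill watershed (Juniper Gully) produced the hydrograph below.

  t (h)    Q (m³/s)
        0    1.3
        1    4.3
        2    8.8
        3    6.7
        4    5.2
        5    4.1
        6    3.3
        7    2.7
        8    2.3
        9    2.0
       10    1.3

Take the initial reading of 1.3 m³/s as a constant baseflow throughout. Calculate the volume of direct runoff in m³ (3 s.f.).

Direct-runoff ordinates (Q − Q_b): 0.0, 3.0, 7.5, 5.4, 3.9, 2.8, 2.0, 1.4, 1.0, 0.7, 0.0 m³/s.
ΣQ_DR = 27.70 m³/s.
With Δt = 1 h = 3600 s, V = ΣQ_DR · Δt = 27.70 × 3600 = 99700 m³.

V ≈ 99700 m³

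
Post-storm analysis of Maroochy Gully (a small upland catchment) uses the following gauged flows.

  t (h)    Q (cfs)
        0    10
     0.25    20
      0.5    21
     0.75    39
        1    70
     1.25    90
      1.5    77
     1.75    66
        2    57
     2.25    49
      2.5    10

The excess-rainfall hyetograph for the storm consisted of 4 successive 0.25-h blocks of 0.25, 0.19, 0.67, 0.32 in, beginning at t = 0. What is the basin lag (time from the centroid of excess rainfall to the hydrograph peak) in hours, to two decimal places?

t_L ≈ 0.69 h

Centroid of excess rainfall: t_c = Σ P_i·t̄_i / ΣP_i = 0.5603 h (block centres at 0.125, 0.375, 0.625, 0.875 h).
Hydrograph peak occurs at t = 1.25 h, so basin lag t_L = 1.25 − 0.5603 = 0.69 h.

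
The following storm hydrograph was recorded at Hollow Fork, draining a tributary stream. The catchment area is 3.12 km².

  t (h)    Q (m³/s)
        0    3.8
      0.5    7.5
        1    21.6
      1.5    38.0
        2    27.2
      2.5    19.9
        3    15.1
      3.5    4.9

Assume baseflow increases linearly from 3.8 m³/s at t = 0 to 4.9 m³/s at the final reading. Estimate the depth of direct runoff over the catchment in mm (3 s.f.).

Direct runoff: 0.00, 3.54, 17.49, 33.73, 22.77, 15.31, 10.36, 0.00 m³/s; ΣQ_DR = 103.2 m³/s.
V = ΣQ_DR · Δt = 103.2 × 1800 s = 1.858 × 10^5 m³.
Over A = 3.12 km², depth = V / A = 59.5 mm.

d ≈ 59.5 mm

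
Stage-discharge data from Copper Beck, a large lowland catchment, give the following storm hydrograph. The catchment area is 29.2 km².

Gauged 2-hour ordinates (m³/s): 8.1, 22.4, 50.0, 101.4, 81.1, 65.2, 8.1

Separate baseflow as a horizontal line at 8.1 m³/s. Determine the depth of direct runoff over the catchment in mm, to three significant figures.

d ≈ 68.9 mm

Direct runoff: 0.0, 14.3, 41.9, 93.3, 73.0, 57.1, 0.0 m³/s; ΣQ_DR = 279.6 m³/s.
V = ΣQ_DR · Δt = 279.6 × 7200 s = 2.013 × 10^6 m³.
Over A = 29.2 km², depth = V / A = 68.9 mm.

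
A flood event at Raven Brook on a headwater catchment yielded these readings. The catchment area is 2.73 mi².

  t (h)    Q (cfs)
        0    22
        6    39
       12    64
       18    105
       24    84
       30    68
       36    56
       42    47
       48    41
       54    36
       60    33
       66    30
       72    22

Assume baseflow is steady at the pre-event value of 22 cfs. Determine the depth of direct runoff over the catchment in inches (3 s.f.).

Direct runoff: 0.0, 17.0, 42.0, 83.0, 62.0, 46.0, 34.0, 25.0, 19.0, 14.0, 11.0, 8.0, 0.0 cfs; ΣQ_DR = 361.0 cfs.
V = ΣQ_DR · Δt = 361.0 × 21600 s = 7.798 × 10^6 ft³.
Over A = 2.73 mi², depth = V / A = 1.23 in.

d ≈ 1.23 in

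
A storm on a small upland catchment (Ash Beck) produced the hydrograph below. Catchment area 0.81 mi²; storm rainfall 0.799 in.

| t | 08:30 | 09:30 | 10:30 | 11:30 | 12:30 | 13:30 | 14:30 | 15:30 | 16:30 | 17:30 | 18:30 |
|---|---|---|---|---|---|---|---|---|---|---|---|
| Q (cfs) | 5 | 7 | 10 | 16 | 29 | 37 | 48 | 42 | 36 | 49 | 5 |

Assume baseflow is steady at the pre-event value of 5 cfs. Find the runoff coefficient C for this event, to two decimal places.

C ≈ 0.55

ΣQ_DR = 229.0 cfs; V = ΣQ_DR·Δt = 8.244 × 10^5 ft³.
Runoff depth d = V / A = 0.4381 in.
C = d / P = 0.4381 / 0.799 = 0.55.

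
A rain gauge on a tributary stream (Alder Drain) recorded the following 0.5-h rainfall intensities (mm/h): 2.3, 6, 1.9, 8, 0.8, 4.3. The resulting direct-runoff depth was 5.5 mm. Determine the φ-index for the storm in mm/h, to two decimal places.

Only the 3 blocks with intensity above φ contribute runoff: 6, 8, 4.3 mm/h.
Σ(I−φ)·Δt = d  ⇒  (6+8+4.3 − 3φ)·0.5 = 5.5
φ = (18.30 − 5.5/0.5) / 3 = 2.43 mm/h.

φ ≈ 2.43 mm/h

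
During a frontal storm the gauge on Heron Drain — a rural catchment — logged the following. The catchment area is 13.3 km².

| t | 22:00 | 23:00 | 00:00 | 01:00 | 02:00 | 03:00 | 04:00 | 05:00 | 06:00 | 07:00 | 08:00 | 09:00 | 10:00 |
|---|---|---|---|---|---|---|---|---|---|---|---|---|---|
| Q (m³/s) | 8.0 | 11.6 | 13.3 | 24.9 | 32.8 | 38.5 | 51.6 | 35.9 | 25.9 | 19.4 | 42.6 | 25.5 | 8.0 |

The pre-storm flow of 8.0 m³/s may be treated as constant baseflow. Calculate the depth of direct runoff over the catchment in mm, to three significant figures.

Direct runoff: 0.0, 3.6, 5.3, 16.9, 24.8, 30.5, 43.6, 27.9, 17.9, 11.4, 34.6, 17.5, 0.0 m³/s; ΣQ_DR = 234.0 m³/s.
V = ΣQ_DR · Δt = 234.0 × 3600 s = 8.424 × 10^5 m³.
Over A = 13.3 km², depth = V / A = 63.3 mm.

d ≈ 63.3 mm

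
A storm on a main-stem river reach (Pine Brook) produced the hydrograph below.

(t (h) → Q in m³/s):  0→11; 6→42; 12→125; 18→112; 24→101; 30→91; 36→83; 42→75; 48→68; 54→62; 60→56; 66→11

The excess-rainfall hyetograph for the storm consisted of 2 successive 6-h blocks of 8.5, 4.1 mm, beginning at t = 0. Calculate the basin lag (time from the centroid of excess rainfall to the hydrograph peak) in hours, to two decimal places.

t_L ≈ 7.05 h

Centroid of excess rainfall: t_c = Σ P_i·t̄_i / ΣP_i = 4.9524 h (block centres at 3, 9 h).
Hydrograph peak occurs at t = 12 h, so basin lag t_L = 12 − 4.9524 = 7.05 h.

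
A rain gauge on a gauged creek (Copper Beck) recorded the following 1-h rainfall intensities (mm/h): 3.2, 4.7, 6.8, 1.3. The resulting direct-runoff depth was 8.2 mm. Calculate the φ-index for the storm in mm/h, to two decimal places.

φ ≈ 2.17 mm/h

Only the 3 blocks with intensity above φ contribute runoff: 3.2, 4.7, 6.8 mm/h.
Σ(I−φ)·Δt = d  ⇒  (3.2+4.7+6.8 − 3φ)·1 = 8.2
φ = (14.70 − 8.2/1) / 3 = 2.17 mm/h.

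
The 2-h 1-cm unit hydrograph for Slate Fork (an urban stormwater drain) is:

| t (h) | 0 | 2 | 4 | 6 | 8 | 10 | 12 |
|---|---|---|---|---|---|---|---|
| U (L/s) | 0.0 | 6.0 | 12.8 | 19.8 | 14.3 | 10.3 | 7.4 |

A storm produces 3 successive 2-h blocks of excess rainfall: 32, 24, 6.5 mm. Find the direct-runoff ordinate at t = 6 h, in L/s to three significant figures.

Q ≈ 98.0 L/s

By discrete convolution, Q_j = Σ (P_i / 10 mm) · U_{j−i}.
At t = 6 h (j=3): Q = (32/10)·19.8 + (24/10)·12.8 + (6.5/10)·6.0 = 98.0 L/s.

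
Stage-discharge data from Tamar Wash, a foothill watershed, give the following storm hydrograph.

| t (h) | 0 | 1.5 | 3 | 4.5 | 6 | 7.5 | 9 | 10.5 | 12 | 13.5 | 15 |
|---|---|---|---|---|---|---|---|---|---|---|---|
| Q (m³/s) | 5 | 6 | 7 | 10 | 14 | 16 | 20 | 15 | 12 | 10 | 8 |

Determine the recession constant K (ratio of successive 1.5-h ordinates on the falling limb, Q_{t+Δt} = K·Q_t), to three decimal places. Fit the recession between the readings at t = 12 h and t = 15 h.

K ≈ 0.816

Using the recession-limb readings at t = 12 h and t = 15 h: Q falls from 12 to 8 m³/s over 2 intervals.
K = (Q₂/Q₁)^(1/2) = (8/12)^(1/2) = 0.816.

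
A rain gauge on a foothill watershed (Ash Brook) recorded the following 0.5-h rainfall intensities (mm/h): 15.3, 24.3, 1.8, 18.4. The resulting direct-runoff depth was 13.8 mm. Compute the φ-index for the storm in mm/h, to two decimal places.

Only the 3 blocks with intensity above φ contribute runoff: 15.3, 24.3, 18.4 mm/h.
Σ(I−φ)·Δt = d  ⇒  (15.3+24.3+18.4 − 3φ)·0.5 = 13.8
φ = (58.00 − 13.8/0.5) / 3 = 10.13 mm/h.

φ ≈ 10.13 mm/h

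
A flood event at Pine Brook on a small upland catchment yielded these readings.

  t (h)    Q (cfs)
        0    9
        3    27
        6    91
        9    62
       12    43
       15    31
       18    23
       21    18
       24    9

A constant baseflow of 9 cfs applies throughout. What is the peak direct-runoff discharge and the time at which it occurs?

Q_p = 82.0 cfs at t = 6 h

Subtracting baseflow gives direct-runoff ordinates: 0.0, 18.0, 82.0, 53.0, 34.0, 22.0, 14.0, 9.0, 0.0 cfs.
The maximum is 82.0 cfs, occurring at the reading for t = 6 h.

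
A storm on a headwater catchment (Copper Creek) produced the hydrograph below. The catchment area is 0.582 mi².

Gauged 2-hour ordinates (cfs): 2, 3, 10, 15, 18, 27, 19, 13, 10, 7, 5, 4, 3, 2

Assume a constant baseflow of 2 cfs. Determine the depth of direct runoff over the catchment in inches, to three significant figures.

Direct runoff: 0.0, 1.0, 8.0, 13.0, 16.0, 25.0, 17.0, 11.0, 8.0, 5.0, 3.0, 2.0, 1.0, 0.0 cfs; ΣQ_DR = 110.0 cfs.
V = ΣQ_DR · Δt = 110.0 × 7200 s = 7.920 × 10^5 ft³.
Over A = 0.582 mi², depth = V / A = 0.586 in.

d ≈ 0.586 in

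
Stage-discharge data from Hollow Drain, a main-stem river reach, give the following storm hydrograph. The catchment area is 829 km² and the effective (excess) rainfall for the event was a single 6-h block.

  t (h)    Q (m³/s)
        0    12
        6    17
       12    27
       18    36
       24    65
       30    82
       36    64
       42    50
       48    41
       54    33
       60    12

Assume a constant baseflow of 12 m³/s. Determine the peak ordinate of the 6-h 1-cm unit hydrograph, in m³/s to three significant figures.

U_p ≈ 87.5 m³/s

Direct runoff: 0.0, 5.0, 15.0, 24.0, 53.0, 70.0, 52.0, 38.0, 29.0, 21.0, 0.0 m³/s; ΣQ_DR = 307.0 m³/s, peak = 70.0 m³/s.
Runoff depth d = ΣQ_DR·Δt / A = 307.0 × 21600 / (829 km²) = 7.999 mm.
The 1-cm UH is the DRH scaled by (10 mm)/d, so U_p = 70.0 × 10/7.999 = 87.5 m³/s.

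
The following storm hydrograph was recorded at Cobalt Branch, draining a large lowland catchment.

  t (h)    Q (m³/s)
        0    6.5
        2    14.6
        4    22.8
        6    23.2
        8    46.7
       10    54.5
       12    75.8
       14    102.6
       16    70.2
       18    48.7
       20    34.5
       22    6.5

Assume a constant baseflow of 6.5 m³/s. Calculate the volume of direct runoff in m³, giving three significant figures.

V ≈ 3.09 × 10^6 m³

Direct-runoff ordinates (Q − Q_b): 0.0, 8.1, 16.3, 16.7, 40.2, 48.0, 69.3, 96.1, 63.7, 42.2, 28.0, 0.0 m³/s.
ΣQ_DR = 428.6 m³/s.
With Δt = 2 h = 7200 s, V = ΣQ_DR · Δt = 428.6 × 7200 = 3.09 × 10^6 m³.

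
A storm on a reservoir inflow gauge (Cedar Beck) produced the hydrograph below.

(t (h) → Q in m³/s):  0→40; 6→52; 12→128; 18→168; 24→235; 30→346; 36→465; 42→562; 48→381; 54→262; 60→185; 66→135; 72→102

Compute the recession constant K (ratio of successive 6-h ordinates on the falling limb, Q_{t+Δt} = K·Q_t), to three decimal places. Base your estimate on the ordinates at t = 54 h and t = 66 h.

Using the recession-limb readings at t = 54 h and t = 66 h: Q falls from 262 to 135 m³/s over 2 intervals.
K = (Q₂/Q₁)^(1/2) = (135/262)^(1/2) = 0.718.

K ≈ 0.718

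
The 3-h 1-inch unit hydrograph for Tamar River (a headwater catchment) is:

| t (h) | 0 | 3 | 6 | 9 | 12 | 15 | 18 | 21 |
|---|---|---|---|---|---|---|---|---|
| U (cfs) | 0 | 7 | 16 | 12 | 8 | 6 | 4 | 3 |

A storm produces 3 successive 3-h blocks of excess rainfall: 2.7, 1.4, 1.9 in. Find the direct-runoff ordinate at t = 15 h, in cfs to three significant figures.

By discrete convolution, Q_j = Σ (P_i / 1 in) · U_{j−i}.
At t = 15 h (j=5): Q = (2.7/1)·6 + (1.4/1)·8 + (1.9/1)·12 = 50.2 cfs.

Q ≈ 50.2 cfs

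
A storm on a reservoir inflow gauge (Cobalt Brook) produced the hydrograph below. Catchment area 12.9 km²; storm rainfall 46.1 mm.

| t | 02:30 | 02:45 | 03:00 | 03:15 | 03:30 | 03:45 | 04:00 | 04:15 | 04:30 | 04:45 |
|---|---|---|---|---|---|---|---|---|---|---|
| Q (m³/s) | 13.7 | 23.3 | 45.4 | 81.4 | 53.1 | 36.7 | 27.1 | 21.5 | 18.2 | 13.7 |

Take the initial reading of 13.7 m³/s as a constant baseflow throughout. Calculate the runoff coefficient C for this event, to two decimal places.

ΣQ_DR = 197.1 m³/s; V = ΣQ_DR·Δt = 1.774 × 10^5 m³.
Runoff depth d = V / A = 13.75 mm.
C = d / P = 13.75 / 46.1 = 0.30.

C ≈ 0.30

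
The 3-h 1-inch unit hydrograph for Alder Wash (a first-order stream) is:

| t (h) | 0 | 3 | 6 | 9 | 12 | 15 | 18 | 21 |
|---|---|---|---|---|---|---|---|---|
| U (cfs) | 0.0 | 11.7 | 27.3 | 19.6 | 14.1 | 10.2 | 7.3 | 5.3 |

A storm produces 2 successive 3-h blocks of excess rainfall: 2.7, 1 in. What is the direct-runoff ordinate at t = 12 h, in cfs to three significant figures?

By discrete convolution, Q_j = Σ (P_i / 1 in) · U_{j−i}.
At t = 12 h (j=4): Q = (2.7/1)·14.1 + (1/1)·19.6 = 57.7 cfs.

Q ≈ 57.7 cfs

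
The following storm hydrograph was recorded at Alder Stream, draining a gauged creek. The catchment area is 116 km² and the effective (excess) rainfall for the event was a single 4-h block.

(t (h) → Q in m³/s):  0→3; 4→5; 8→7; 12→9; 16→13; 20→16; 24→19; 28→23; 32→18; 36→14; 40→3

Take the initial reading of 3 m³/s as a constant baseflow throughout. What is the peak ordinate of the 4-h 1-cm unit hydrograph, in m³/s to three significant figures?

Direct runoff: 0.0, 2.0, 4.0, 6.0, 10.0, 13.0, 16.0, 20.0, 15.0, 11.0, 0.0 m³/s; ΣQ_DR = 97.00 m³/s, peak = 20.0 m³/s.
Runoff depth d = ΣQ_DR·Δt / A = 97.00 × 14400 / (116 km²) = 12.04 mm.
The 1-cm UH is the DRH scaled by (10 mm)/d, so U_p = 20.0 × 10/12.04 = 16.6 m³/s.

U_p ≈ 16.6 m³/s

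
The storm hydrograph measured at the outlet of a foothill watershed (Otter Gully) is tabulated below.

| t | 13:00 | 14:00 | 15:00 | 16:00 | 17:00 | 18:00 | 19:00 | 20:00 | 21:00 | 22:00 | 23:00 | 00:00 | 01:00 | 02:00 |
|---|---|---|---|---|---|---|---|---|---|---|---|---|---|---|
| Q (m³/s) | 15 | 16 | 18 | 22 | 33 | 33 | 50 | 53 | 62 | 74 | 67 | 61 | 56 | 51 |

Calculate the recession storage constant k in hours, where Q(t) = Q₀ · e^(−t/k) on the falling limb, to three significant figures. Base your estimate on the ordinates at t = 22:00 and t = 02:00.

k ≈ 10.7 h

On the falling limb, Q drops from 74 to 51 m³/s between t = 22:00 and t = 02:00 (Δt = 4 h).
k = −Δt / ln(Q₂/Q₁) = −4 / ln(51/74) = 10.7 h.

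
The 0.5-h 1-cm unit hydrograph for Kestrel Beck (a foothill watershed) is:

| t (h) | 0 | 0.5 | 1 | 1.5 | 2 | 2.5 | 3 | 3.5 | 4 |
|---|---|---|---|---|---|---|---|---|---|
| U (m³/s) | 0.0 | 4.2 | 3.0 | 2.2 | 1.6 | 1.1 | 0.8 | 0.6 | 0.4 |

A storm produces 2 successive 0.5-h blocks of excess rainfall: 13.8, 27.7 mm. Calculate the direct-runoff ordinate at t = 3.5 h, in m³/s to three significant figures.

By discrete convolution, Q_j = Σ (P_i / 10 mm) · U_{j−i}.
At t = 3.5 h (j=7): Q = (13.8/10)·0.6 + (27.7/10)·0.8 = 3.04 m³/s.

Q ≈ 3.04 m³/s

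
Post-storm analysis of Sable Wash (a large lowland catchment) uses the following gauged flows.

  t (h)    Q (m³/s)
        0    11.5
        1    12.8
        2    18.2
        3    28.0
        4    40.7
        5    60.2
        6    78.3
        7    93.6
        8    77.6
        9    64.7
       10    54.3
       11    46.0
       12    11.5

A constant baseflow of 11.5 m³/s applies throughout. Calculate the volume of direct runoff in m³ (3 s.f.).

V ≈ 1.61 × 10^6 m³

Direct-runoff ordinates (Q − Q_b): 0.0, 1.3, 6.7, 16.5, 29.2, 48.7, 66.8, 82.1, 66.1, 53.2, 42.8, 34.5, 0.0 m³/s.
ΣQ_DR = 447.9 m³/s.
With Δt = 1 h = 3600 s, V = ΣQ_DR · Δt = 447.9 × 3600 = 1.61 × 10^6 m³.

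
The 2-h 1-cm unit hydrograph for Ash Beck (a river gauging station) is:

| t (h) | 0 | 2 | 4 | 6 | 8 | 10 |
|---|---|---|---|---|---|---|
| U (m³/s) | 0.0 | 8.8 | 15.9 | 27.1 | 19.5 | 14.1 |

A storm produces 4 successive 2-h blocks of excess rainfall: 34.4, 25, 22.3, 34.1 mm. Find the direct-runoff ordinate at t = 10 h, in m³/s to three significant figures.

By discrete convolution, Q_j = Σ (P_i / 10 mm) · U_{j−i}.
At t = 10 h (j=5): Q = (34.4/10)·14.1 + (25/10)·19.5 + (22.3/10)·27.1 + (34.1/10)·15.9 = 212 m³/s.

Q ≈ 212 m³/s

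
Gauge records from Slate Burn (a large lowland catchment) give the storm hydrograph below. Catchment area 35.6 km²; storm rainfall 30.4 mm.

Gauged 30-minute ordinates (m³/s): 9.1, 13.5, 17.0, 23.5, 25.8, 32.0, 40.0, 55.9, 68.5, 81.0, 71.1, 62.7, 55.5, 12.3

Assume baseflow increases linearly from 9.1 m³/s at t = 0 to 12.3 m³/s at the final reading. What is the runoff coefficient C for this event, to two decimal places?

C ≈ 0.70

ΣQ_DR = 418.1 m³/s; V = ΣQ_DR·Δt = 7.526 × 10^5 m³.
Runoff depth d = V / A = 21.14 mm.
C = d / P = 21.14 / 30.4 = 0.70.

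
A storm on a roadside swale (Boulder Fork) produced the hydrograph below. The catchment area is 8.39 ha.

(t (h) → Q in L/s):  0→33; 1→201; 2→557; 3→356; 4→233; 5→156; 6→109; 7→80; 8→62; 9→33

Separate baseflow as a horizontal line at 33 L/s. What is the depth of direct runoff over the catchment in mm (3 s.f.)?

d ≈ 63.9 mm

Direct runoff: 0.0, 168.0, 524.0, 323.0, 200.0, 123.0, 76.0, 47.0, 29.0, 0.0 L/s; ΣQ_DR = 1490 L/s.
V = ΣQ_DR · Δt = 1490 × 3600 s = 5.364 × 10^6 L.
Over A = 8.39 ha, depth = V / A = 63.9 mm.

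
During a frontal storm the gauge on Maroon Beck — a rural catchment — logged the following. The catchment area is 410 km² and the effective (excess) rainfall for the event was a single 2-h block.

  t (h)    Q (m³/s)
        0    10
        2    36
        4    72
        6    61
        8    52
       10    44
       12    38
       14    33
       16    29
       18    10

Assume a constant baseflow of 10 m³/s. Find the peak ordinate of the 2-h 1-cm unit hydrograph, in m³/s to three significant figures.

Direct runoff: 0.0, 26.0, 62.0, 51.0, 42.0, 34.0, 28.0, 23.0, 19.0, 0.0 m³/s; ΣQ_DR = 285.0 m³/s, peak = 62.0 m³/s.
Runoff depth d = ΣQ_DR·Δt / A = 285.0 × 7200 / (410 km²) = 5.005 mm.
The 1-cm UH is the DRH scaled by (10 mm)/d, so U_p = 62.0 × 10/5.005 = 124 m³/s.

U_p ≈ 124 m³/s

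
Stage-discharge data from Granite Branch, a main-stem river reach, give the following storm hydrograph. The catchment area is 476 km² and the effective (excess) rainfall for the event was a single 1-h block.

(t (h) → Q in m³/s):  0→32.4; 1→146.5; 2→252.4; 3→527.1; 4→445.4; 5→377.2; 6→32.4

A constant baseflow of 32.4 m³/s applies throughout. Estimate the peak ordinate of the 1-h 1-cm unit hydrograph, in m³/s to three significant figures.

Direct runoff: 0.0, 114.1, 220.0, 494.7, 413.0, 344.8, 0.0 m³/s; ΣQ_DR = 1587 m³/s, peak = 494.7 m³/s.
Runoff depth d = ΣQ_DR·Δt / A = 1587 × 3600 / (476 km²) = 12.00 mm.
The 1-cm UH is the DRH scaled by (10 mm)/d, so U_p = 494.7 × 10/12.00 = 412 m³/s.

U_p ≈ 412 m³/s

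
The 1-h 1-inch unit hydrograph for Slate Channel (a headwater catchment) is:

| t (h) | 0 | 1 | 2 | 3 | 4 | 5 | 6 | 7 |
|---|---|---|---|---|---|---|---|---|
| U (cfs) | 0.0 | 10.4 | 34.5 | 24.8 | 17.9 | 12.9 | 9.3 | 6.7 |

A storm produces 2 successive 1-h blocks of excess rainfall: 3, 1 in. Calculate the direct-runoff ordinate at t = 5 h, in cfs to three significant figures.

Q ≈ 56.6 cfs

By discrete convolution, Q_j = Σ (P_i / 1 in) · U_{j−i}.
At t = 5 h (j=5): Q = (3/1)·12.9 + (1/1)·17.9 = 56.6 cfs.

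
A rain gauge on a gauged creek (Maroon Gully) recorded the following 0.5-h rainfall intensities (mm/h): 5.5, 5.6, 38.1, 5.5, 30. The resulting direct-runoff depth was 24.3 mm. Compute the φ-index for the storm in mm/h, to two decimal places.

Only the 2 blocks with intensity above φ contribute runoff: 38.1, 30 mm/h.
Σ(I−φ)·Δt = d  ⇒  (38.1+30 − 2φ)·0.5 = 24.3
φ = (68.10 − 24.3/0.5) / 2 = 9.75 mm/h.

φ ≈ 9.75 mm/h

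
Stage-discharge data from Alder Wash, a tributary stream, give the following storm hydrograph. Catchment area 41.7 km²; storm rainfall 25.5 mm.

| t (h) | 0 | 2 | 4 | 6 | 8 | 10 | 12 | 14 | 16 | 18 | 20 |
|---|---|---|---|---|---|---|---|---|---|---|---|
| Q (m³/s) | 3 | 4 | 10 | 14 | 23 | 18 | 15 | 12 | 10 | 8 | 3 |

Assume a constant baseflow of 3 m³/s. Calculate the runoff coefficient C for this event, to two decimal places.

C ≈ 0.59

ΣQ_DR = 87.00 m³/s; V = ΣQ_DR·Δt = 6.264 × 10^5 m³.
Runoff depth d = V / A = 15.02 mm.
C = d / P = 15.02 / 25.5 = 0.59.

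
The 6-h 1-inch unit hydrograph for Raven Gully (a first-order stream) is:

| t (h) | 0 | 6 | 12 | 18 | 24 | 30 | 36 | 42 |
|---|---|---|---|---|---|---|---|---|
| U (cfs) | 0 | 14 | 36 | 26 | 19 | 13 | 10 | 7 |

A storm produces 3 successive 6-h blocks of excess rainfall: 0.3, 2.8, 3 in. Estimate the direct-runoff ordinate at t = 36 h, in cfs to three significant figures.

Q ≈ 96.4 cfs

By discrete convolution, Q_j = Σ (P_i / 1 in) · U_{j−i}.
At t = 36 h (j=6): Q = (0.3/1)·10 + (2.8/1)·13 + (3/1)·19 = 96.4 cfs.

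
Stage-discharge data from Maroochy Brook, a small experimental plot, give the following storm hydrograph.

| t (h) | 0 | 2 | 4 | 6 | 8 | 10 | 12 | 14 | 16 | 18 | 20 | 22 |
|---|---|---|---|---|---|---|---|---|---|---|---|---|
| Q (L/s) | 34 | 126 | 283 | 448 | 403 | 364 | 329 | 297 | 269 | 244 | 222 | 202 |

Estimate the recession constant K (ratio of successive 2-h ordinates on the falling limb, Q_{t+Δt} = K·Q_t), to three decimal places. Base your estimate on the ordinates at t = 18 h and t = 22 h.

Using the recession-limb readings at t = 18 h and t = 22 h: Q falls from 244 to 202 L/s over 2 intervals.
K = (Q₂/Q₁)^(1/2) = (202/244)^(1/2) = 0.910.

K ≈ 0.910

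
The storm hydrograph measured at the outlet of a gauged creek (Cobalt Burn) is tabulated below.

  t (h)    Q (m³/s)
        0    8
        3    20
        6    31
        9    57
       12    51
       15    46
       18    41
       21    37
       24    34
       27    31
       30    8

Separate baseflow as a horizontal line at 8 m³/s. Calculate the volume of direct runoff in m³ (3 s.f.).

Direct-runoff ordinates (Q − Q_b): 0.0, 12.0, 23.0, 49.0, 43.0, 38.0, 33.0, 29.0, 26.0, 23.0, 0.0 m³/s.
ΣQ_DR = 276.0 m³/s.
With Δt = 3 h = 10800 s, V = ΣQ_DR · Δt = 276.0 × 10800 = 2.98 × 10^6 m³.

V ≈ 2.98 × 10^6 m³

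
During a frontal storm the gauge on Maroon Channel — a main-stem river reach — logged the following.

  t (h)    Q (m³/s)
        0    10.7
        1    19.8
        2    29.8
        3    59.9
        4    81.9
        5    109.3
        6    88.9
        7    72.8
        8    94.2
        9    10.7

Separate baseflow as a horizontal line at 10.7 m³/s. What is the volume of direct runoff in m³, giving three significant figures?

Direct-runoff ordinates (Q − Q_b): 0.0, 9.1, 19.1, 49.2, 71.2, 98.6, 78.2, 62.1, 83.5, 0.0 m³/s.
ΣQ_DR = 471.0 m³/s.
With Δt = 1 h = 3600 s, V = ΣQ_DR · Δt = 471.0 × 3600 = 1.70 × 10^6 m³.

V ≈ 1.70 × 10^6 m³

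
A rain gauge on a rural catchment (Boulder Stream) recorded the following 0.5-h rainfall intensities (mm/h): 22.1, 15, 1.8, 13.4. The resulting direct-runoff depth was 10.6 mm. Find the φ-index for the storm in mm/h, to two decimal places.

Only the 3 blocks with intensity above φ contribute runoff: 22.1, 15, 13.4 mm/h.
Σ(I−φ)·Δt = d  ⇒  (22.1+15+13.4 − 3φ)·0.5 = 10.6
φ = (50.50 − 10.6/0.5) / 3 = 9.77 mm/h.

φ ≈ 9.77 mm/h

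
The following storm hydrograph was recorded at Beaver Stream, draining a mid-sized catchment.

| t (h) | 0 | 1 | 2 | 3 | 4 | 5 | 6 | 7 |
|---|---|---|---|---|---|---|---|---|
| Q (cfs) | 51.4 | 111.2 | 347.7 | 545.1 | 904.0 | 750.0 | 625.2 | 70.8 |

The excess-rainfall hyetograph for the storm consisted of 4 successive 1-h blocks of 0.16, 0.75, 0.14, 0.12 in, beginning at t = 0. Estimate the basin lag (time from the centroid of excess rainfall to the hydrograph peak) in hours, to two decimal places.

t_L ≈ 2.31 h

Centroid of excess rainfall: t_c = Σ P_i·t̄_i / ΣP_i = 1.6880 h (block centres at 0.5, 1.5, 2.5, 3.5 h).
Hydrograph peak occurs at t = 4 h, so basin lag t_L = 4 − 1.6880 = 2.31 h.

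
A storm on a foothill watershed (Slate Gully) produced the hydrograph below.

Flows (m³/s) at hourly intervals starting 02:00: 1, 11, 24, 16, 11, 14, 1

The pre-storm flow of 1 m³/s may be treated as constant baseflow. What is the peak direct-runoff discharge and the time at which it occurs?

Subtracting baseflow gives direct-runoff ordinates: 0.0, 10.0, 23.0, 15.0, 10.0, 13.0, 0.0 m³/s.
The maximum is 23.0 m³/s, occurring at the reading for t = 04:00.

Q_p = 23.0 m³/s at t = 04:00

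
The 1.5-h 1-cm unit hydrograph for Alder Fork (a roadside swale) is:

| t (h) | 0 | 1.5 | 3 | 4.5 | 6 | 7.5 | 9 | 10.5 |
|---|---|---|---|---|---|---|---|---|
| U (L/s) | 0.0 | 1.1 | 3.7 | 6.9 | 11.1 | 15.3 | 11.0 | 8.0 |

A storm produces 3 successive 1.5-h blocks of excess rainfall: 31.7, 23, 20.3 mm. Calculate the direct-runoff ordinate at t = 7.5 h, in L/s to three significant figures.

Q ≈ 88.0 L/s

By discrete convolution, Q_j = Σ (P_i / 10 mm) · U_{j−i}.
At t = 7.5 h (j=5): Q = (31.7/10)·15.3 + (23/10)·11.1 + (20.3/10)·6.9 = 88.0 L/s.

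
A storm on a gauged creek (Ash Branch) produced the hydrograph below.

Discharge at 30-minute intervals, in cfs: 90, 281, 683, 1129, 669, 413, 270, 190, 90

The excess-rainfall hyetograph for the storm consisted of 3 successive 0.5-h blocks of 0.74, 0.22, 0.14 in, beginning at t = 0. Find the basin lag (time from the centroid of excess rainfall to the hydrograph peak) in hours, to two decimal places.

t_L ≈ 1.02 h

Centroid of excess rainfall: t_c = Σ P_i·t̄_i / ΣP_i = 0.4773 h (block centres at 0.25, 0.75, 1.25 h).
Hydrograph peak occurs at t = 1.5 h, so basin lag t_L = 1.5 − 0.4773 = 1.02 h.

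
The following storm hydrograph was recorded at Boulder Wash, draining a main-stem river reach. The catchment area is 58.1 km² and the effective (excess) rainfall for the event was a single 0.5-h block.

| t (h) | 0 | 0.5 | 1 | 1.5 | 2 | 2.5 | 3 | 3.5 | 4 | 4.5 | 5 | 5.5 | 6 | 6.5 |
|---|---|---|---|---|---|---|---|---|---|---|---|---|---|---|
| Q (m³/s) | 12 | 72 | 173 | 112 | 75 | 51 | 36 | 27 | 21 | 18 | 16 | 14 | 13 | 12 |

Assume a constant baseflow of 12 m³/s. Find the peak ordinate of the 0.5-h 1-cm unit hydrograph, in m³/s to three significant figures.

U_p ≈ 107 m³/s

Direct runoff: 0.0, 60.0, 161.0, 100.0, 63.0, 39.0, 24.0, 15.0, 9.0, 6.0, 4.0, 2.0, 1.0, 0.0 m³/s; ΣQ_DR = 484.0 m³/s, peak = 161.0 m³/s.
Runoff depth d = ΣQ_DR·Δt / A = 484.0 × 1800 / (58.1 km²) = 14.99 mm.
The 1-cm UH is the DRH scaled by (10 mm)/d, so U_p = 161.0 × 10/14.99 = 107 m³/s.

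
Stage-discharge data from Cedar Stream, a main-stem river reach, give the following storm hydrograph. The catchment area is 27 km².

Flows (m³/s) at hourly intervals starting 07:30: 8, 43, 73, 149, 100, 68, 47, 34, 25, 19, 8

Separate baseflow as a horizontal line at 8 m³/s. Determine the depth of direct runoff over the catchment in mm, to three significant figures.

d ≈ 64.8 mm

Direct runoff: 0.0, 35.0, 65.0, 141.0, 92.0, 60.0, 39.0, 26.0, 17.0, 11.0, 0.0 m³/s; ΣQ_DR = 486.0 m³/s.
V = ΣQ_DR · Δt = 486.0 × 3600 s = 1.750 × 10^6 m³.
Over A = 27 km², depth = V / A = 64.8 mm.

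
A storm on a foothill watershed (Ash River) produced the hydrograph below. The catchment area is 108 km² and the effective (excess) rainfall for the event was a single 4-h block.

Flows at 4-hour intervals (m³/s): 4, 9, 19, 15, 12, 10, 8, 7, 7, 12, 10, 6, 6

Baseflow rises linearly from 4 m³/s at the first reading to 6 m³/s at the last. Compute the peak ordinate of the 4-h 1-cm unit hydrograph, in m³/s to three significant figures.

U_p ≈ 18.3 m³/s

Direct runoff: 0.00, 4.83, 14.67, 10.50, 7.33, 5.17, 3.00, 1.83, 1.67, 6.50, 4.33, 0.17, 0.00 m³/s; ΣQ_DR = 60.00 m³/s, peak = 14.67 m³/s.
Runoff depth d = ΣQ_DR·Δt / A = 60.00 × 14400 / (108 km²) = 8.000 mm.
The 1-cm UH is the DRH scaled by (10 mm)/d, so U_p = 14.67 × 10/8.000 = 18.3 m³/s.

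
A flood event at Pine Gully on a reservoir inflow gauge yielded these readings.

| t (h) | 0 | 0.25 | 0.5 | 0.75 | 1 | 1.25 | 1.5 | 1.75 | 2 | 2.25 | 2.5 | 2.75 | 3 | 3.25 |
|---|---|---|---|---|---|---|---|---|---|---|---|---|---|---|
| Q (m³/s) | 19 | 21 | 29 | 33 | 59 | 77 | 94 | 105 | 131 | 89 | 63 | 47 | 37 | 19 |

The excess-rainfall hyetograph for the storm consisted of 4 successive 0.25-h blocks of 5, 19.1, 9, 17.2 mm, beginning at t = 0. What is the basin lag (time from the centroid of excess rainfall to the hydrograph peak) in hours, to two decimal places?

t_L ≈ 1.43 h

Centroid of excess rainfall: t_c = Σ P_i·t̄_i / ΣP_i = 0.5659 h (block centres at 0.125, 0.375, 0.625, 0.875 h).
Hydrograph peak occurs at t = 2 h, so basin lag t_L = 2 − 0.5659 = 1.43 h.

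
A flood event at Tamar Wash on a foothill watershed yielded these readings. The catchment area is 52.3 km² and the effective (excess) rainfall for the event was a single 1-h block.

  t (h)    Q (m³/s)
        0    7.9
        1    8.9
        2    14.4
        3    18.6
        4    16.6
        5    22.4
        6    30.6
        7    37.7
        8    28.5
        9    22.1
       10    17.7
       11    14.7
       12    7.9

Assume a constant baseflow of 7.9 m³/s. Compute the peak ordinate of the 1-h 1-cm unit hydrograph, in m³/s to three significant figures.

U_p ≈ 29.8 m³/s

Direct runoff: 0.0, 1.0, 6.5, 10.7, 8.7, 14.5, 22.7, 29.8, 20.6, 14.2, 9.8, 6.8, 0.0 m³/s; ΣQ_DR = 145.3 m³/s, peak = 29.8 m³/s.
Runoff depth d = ΣQ_DR·Δt / A = 145.3 × 3600 / (52.3 km²) = 10.00 mm.
The 1-cm UH is the DRH scaled by (10 mm)/d, so U_p = 29.8 × 10/10.00 = 29.8 m³/s.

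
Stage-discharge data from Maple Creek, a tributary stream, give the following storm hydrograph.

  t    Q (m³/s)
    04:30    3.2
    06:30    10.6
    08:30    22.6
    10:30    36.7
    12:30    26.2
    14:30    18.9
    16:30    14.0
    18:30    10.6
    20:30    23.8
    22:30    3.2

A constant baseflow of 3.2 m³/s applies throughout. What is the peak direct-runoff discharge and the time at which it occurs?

Q_p = 33.5 m³/s at t = 10:30

Subtracting baseflow gives direct-runoff ordinates: 0.0, 7.4, 19.4, 33.5, 23.0, 15.7, 10.8, 7.4, 20.6, 0.0 m³/s.
The maximum is 33.5 m³/s, occurring at the reading for t = 10:30.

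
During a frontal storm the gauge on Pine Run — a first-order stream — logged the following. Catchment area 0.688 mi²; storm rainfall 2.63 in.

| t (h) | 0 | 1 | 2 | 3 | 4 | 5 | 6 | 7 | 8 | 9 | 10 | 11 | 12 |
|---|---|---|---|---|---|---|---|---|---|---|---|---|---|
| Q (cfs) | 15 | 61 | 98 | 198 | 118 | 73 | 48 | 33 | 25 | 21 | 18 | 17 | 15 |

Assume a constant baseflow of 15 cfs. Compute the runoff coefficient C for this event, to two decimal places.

C ≈ 0.47

ΣQ_DR = 545.0 cfs; V = ΣQ_DR·Δt = 1.962 × 10^6 ft³.
Runoff depth d = V / A = 1.228 in.
C = d / P = 1.228 / 2.63 = 0.47.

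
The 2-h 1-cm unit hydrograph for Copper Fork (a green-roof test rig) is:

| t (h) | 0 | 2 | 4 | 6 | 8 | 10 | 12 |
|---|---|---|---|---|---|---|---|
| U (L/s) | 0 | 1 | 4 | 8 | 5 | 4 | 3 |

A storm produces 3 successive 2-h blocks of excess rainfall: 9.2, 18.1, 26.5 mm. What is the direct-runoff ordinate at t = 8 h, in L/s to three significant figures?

By discrete convolution, Q_j = Σ (P_i / 10 mm) · U_{j−i}.
At t = 8 h (j=4): Q = (9.2/10)·5 + (18.1/10)·8 + (26.5/10)·4 = 29.7 L/s.

Q ≈ 29.7 L/s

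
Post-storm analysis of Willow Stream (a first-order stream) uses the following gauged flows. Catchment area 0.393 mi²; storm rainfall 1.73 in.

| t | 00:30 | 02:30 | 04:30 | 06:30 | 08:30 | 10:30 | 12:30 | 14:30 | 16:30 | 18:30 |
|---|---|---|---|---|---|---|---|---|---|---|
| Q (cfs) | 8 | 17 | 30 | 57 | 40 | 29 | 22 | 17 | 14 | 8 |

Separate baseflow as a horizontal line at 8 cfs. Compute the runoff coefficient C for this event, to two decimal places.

C ≈ 0.74

ΣQ_DR = 162.0 cfs; V = ΣQ_DR·Δt = 1.166 × 10^6 ft³.
Runoff depth d = V / A = 1.278 in.
C = d / P = 1.278 / 1.73 = 0.74.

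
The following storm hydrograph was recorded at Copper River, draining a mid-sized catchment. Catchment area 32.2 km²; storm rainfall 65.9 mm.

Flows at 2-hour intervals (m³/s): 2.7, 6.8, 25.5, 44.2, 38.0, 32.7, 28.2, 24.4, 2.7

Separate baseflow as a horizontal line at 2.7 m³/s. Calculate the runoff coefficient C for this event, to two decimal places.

ΣQ_DR = 180.9 m³/s; V = ΣQ_DR·Δt = 1.302 × 10^6 m³.
Runoff depth d = V / A = 40.45 mm.
C = d / P = 40.45 / 65.9 = 0.61.

C ≈ 0.61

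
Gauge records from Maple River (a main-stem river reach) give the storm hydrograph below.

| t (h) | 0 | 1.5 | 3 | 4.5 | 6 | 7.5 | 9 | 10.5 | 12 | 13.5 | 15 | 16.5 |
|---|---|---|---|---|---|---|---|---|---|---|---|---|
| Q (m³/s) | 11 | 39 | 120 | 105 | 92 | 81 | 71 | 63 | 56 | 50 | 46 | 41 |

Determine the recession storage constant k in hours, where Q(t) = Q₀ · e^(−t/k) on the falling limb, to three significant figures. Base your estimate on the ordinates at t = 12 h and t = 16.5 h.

k ≈ 14.4 h

On the falling limb, Q drops from 56 to 41 m³/s between t = 12 h and t = 16.5 h (Δt = 4.5 h).
k = −Δt / ln(Q₂/Q₁) = −4.5 / ln(41/56) = 14.4 h.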